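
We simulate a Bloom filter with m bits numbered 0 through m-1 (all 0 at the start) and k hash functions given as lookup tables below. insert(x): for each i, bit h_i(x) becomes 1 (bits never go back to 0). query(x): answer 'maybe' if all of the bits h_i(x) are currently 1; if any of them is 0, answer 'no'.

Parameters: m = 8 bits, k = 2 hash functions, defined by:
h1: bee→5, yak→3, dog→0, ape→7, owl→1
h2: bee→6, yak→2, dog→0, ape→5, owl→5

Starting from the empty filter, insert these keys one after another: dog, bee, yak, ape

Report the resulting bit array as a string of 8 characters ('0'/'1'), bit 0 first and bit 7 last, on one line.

Answer: 10110111

Derivation:
Start: bits=00000000
After insert 'dog': sets bits 0 -> bits=10000000
After insert 'bee': sets bits 5 6 -> bits=10000110
After insert 'yak': sets bits 2 3 -> bits=10110110
After insert 'ape': sets bits 5 7 -> bits=10110111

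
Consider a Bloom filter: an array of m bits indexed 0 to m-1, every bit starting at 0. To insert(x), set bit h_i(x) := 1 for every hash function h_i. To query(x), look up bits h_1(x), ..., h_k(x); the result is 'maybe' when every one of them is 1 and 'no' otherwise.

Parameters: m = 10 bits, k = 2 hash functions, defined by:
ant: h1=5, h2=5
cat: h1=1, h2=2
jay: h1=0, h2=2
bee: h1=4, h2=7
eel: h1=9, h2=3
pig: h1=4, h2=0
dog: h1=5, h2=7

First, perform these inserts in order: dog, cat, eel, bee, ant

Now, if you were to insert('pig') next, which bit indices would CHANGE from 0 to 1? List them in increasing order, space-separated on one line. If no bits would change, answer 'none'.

Start: bits=0000000000
After insert 'dog': sets bits 5 7 -> bits=0000010100
After insert 'cat': sets bits 1 2 -> bits=0110010100
After insert 'eel': sets bits 3 9 -> bits=0111010101
After insert 'bee': sets bits 4 7 -> bits=0111110101
After insert 'ant': sets bits 5 -> bits=0111110101
insert 'pig' would touch bits 0 4; currently bit0=0, bit4=1
Bits that are 0 among those (would change 0->1): 0

Answer: 0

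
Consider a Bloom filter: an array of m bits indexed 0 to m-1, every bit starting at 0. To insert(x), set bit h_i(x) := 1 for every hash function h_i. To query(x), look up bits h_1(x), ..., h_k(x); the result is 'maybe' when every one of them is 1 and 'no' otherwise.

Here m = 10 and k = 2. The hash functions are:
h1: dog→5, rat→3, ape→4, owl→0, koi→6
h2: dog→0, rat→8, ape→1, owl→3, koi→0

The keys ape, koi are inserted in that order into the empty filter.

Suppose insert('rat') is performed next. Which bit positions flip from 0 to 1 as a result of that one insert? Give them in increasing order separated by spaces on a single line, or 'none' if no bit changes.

Answer: 3 8

Derivation:
Start: bits=0000000000
After insert 'ape': sets bits 1 4 -> bits=0100100000
After insert 'koi': sets bits 0 6 -> bits=1100101000
insert 'rat' would touch bits 3 8; currently bit3=0, bit8=0
Bits that are 0 among those (would change 0->1): 3 8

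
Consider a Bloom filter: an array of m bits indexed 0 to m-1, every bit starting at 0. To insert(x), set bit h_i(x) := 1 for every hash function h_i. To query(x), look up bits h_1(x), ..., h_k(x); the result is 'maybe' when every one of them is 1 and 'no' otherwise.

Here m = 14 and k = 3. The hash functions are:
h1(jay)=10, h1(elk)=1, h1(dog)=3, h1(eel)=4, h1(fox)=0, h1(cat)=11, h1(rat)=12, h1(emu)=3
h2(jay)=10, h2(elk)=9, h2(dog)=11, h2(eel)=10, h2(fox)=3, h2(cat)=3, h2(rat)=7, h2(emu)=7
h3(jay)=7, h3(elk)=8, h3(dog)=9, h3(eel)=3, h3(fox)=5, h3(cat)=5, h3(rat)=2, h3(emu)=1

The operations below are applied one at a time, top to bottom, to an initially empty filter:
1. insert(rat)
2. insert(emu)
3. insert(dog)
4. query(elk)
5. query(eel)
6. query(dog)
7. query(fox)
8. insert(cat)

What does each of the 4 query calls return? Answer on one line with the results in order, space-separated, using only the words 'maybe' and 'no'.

Answer: no no maybe no

Derivation:
Start: bits=00000000000000
Op 1: insert rat -> sets bits 2 7 12 -> bits=00100001000010
Op 2: insert emu -> sets bits 1 3 7 -> bits=01110001000010
Op 3: insert dog -> sets bits 3 9 11 -> bits=01110001010110
Op 4: query elk -> checks bit1=1, bit8=0, bit9=1 (has a 0) -> no
Op 5: query eel -> checks bit3=1, bit4=0, bit10=0 (has a 0) -> no
Op 6: query dog -> checks bit3=1, bit9=1, bit11=1 (all 1) -> maybe
Op 7: query fox -> checks bit0=0, bit3=1, bit5=0 (has a 0) -> no
Op 8: insert cat -> sets bits 3 5 11 -> bits=01110101010110
Query results in order: no no maybe no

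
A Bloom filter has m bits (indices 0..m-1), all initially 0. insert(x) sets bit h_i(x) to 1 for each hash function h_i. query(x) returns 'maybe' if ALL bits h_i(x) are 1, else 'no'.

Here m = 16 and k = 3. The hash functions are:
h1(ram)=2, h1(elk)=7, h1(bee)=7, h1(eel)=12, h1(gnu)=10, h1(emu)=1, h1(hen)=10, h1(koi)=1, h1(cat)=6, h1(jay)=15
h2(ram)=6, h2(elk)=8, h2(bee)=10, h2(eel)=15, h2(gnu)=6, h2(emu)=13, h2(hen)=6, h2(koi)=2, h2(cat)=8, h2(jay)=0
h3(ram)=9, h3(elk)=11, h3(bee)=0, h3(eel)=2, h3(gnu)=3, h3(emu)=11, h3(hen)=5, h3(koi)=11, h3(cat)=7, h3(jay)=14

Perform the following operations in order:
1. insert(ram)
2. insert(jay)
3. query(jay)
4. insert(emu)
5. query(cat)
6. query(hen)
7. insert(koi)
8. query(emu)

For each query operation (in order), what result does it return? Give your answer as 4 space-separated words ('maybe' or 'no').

Answer: maybe no no maybe

Derivation:
Start: bits=0000000000000000
Op 1: insert ram -> sets bits 2 6 9 -> bits=0010001001000000
Op 2: insert jay -> sets bits 0 14 15 -> bits=1010001001000011
Op 3: query jay -> checks bit0=1, bit14=1, bit15=1 (all 1) -> maybe
Op 4: insert emu -> sets bits 1 11 13 -> bits=1110001001010111
Op 5: query cat -> checks bit6=1, bit7=0, bit8=0 (has a 0) -> no
Op 6: query hen -> checks bit5=0, bit6=1, bit10=0 (has a 0) -> no
Op 7: insert koi -> sets bits 1 2 11 -> bits=1110001001010111
Op 8: query emu -> checks bit1=1, bit11=1, bit13=1 (all 1) -> maybe
Query results in order: maybe no no maybe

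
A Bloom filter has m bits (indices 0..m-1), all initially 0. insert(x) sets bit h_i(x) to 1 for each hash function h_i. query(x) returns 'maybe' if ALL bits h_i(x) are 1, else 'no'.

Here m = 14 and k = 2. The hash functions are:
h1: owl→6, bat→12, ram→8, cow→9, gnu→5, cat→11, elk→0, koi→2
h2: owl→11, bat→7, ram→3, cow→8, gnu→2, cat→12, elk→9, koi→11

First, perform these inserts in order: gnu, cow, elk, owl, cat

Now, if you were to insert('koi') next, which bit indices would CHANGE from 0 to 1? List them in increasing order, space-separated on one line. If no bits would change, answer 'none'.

Answer: none

Derivation:
Start: bits=00000000000000
After insert 'gnu': sets bits 2 5 -> bits=00100100000000
After insert 'cow': sets bits 8 9 -> bits=00100100110000
After insert 'elk': sets bits 0 9 -> bits=10100100110000
After insert 'owl': sets bits 6 11 -> bits=10100110110100
After insert 'cat': sets bits 11 12 -> bits=10100110110110
insert 'koi' would touch bits 2 11; currently bit2=1, bit11=1
Bits that are 0 among those (would change 0->1): none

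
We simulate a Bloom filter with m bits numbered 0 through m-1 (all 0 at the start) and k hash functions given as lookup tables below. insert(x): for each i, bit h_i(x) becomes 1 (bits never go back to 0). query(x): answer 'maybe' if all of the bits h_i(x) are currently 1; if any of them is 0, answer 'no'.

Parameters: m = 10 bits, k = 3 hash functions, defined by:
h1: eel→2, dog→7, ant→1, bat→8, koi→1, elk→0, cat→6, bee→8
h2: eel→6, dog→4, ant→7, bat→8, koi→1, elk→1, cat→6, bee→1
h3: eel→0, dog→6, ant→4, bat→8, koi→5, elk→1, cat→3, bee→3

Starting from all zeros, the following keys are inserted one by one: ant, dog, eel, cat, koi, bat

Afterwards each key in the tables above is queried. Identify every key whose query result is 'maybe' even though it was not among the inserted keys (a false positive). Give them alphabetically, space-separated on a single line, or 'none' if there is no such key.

Start: bits=0000000000
After insert 'ant': sets bits 1 4 7 -> bits=0100100100
After insert 'dog': sets bits 4 6 7 -> bits=0100101100
After insert 'eel': sets bits 0 2 6 -> bits=1110101100
After insert 'cat': sets bits 3 6 -> bits=1111101100
After insert 'koi': sets bits 1 5 -> bits=1111111100
After insert 'bat': sets bits 8 -> bits=1111111110
Not inserted: bee elk — query each against bits=1111111110:
query bee: checks bit1=1, bit3=1, bit8=1 (all 1) -> maybe => FALSE POSITIVE
query elk: checks bit0=1, bit1=1 (all 1) -> maybe => FALSE POSITIVE
False positives (alphabetical): bee elk

Answer: bee elk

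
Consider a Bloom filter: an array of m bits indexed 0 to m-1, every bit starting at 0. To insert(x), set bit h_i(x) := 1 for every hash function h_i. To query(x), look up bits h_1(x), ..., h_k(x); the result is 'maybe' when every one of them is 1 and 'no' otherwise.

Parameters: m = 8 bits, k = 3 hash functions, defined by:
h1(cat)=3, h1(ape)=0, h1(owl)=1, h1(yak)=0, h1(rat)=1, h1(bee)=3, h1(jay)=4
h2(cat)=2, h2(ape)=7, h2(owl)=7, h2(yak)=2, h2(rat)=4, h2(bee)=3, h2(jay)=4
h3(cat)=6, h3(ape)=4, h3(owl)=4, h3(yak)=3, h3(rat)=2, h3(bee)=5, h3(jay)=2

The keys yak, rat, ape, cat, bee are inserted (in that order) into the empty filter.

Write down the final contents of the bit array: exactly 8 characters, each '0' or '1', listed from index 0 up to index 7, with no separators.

Start: bits=00000000
After insert 'yak': sets bits 0 2 3 -> bits=10110000
After insert 'rat': sets bits 1 2 4 -> bits=11111000
After insert 'ape': sets bits 0 4 7 -> bits=11111001
After insert 'cat': sets bits 2 3 6 -> bits=11111011
After insert 'bee': sets bits 3 5 -> bits=11111111

Answer: 11111111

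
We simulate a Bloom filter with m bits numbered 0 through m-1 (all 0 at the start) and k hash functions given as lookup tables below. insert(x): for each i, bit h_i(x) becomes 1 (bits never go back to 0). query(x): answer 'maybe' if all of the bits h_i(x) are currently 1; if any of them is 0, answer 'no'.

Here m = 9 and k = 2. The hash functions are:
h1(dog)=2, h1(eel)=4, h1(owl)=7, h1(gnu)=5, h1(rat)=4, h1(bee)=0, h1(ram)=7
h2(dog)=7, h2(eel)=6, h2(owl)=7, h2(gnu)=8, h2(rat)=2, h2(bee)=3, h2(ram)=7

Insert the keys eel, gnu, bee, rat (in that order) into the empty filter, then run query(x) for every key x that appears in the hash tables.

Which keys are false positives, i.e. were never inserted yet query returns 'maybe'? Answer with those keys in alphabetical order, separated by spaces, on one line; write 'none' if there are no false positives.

Start: bits=000000000
After insert 'eel': sets bits 4 6 -> bits=000010100
After insert 'gnu': sets bits 5 8 -> bits=000011101
After insert 'bee': sets bits 0 3 -> bits=100111101
After insert 'rat': sets bits 2 4 -> bits=101111101
Not inserted: dog owl ram — query each against bits=101111101:
query dog: checks bit2=1, bit7=0 (has a 0) -> no => not a false positive
query owl: checks bit7=0 (has a 0) -> no => not a false positive
query ram: checks bit7=0 (has a 0) -> no => not a false positive
False positives (alphabetical): none

Answer: none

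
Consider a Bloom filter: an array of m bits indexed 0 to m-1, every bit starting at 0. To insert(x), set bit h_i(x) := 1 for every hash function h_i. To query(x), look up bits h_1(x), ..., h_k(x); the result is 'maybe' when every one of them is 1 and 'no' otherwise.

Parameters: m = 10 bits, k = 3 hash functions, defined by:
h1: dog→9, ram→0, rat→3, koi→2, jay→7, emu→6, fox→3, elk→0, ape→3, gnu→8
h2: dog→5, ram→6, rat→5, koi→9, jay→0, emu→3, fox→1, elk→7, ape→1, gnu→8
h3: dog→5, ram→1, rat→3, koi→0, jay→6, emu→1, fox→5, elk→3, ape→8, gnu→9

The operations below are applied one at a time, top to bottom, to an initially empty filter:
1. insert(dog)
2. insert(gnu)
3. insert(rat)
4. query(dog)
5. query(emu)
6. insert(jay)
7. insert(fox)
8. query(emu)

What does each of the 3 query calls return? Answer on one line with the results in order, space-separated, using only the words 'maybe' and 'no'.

Start: bits=0000000000
Op 1: insert dog -> sets bits 5 9 -> bits=0000010001
Op 2: insert gnu -> sets bits 8 9 -> bits=0000010011
Op 3: insert rat -> sets bits 3 5 -> bits=0001010011
Op 4: query dog -> checks bit5=1, bit9=1 (all 1) -> maybe
Op 5: query emu -> checks bit1=0, bit3=1, bit6=0 (has a 0) -> no
Op 6: insert jay -> sets bits 0 6 7 -> bits=1001011111
Op 7: insert fox -> sets bits 1 3 5 -> bits=1101011111
Op 8: query emu -> checks bit1=1, bit3=1, bit6=1 (all 1) -> maybe
Query results in order: maybe no maybe

Answer: maybe no maybe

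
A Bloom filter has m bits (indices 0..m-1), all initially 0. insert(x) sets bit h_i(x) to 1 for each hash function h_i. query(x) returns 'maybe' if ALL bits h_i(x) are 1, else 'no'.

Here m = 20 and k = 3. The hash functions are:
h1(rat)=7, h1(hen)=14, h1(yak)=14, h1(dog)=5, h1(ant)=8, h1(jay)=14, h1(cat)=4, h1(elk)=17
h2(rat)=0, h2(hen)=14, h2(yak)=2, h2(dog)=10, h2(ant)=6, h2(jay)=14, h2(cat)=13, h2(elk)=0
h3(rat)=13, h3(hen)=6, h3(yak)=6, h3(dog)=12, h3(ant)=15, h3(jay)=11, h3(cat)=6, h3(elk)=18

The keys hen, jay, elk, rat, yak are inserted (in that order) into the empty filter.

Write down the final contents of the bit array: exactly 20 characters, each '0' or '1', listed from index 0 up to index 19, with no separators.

Answer: 10100011000101100110

Derivation:
Start: bits=00000000000000000000
After insert 'hen': sets bits 6 14 -> bits=00000010000000100000
After insert 'jay': sets bits 11 14 -> bits=00000010000100100000
After insert 'elk': sets bits 0 17 18 -> bits=10000010000100100110
After insert 'rat': sets bits 0 7 13 -> bits=10000011000101100110
After insert 'yak': sets bits 2 6 14 -> bits=10100011000101100110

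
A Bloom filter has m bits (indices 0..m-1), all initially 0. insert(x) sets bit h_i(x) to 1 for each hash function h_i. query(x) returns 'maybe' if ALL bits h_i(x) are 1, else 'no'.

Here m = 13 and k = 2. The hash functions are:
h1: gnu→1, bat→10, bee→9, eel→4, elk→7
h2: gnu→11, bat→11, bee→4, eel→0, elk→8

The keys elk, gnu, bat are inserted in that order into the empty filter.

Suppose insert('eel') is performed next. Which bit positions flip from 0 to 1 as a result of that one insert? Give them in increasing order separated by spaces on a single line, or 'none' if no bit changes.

Start: bits=0000000000000
After insert 'elk': sets bits 7 8 -> bits=0000000110000
After insert 'gnu': sets bits 1 11 -> bits=0100000110010
After insert 'bat': sets bits 10 11 -> bits=0100000110110
insert 'eel' would touch bits 0 4; currently bit0=0, bit4=0
Bits that are 0 among those (would change 0->1): 0 4

Answer: 0 4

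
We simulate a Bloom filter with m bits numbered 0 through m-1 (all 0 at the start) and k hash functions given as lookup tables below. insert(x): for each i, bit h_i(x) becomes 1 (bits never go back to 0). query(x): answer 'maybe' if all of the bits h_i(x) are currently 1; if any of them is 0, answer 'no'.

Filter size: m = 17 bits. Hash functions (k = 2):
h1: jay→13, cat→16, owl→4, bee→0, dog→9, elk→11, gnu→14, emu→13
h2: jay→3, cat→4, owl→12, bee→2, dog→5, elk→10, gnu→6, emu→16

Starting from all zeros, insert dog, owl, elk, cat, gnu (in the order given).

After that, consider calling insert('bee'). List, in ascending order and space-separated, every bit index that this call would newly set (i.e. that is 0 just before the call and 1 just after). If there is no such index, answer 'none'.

Answer: 0 2

Derivation:
Start: bits=00000000000000000
After insert 'dog': sets bits 5 9 -> bits=00000100010000000
After insert 'owl': sets bits 4 12 -> bits=00001100010010000
After insert 'elk': sets bits 10 11 -> bits=00001100011110000
After insert 'cat': sets bits 4 16 -> bits=00001100011110001
After insert 'gnu': sets bits 6 14 -> bits=00001110011110101
insert 'bee' would touch bits 0 2; currently bit0=0, bit2=0
Bits that are 0 among those (would change 0->1): 0 2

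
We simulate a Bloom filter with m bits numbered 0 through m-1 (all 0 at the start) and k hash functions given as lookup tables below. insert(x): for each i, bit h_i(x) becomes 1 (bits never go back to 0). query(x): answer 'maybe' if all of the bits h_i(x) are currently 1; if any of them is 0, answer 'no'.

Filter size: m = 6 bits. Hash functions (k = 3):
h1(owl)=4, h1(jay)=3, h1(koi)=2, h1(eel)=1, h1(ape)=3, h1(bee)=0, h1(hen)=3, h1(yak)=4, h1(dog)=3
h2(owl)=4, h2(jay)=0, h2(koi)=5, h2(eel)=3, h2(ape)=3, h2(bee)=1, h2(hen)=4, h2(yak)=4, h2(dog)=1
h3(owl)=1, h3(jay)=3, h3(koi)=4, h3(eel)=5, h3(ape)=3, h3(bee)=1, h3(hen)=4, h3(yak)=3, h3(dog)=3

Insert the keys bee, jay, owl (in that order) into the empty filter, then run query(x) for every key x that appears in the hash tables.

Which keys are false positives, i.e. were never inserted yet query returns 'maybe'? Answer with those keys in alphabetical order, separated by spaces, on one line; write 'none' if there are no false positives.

Answer: ape dog hen yak

Derivation:
Start: bits=000000
After insert 'bee': sets bits 0 1 -> bits=110000
After insert 'jay': sets bits 0 3 -> bits=110100
After insert 'owl': sets bits 1 4 -> bits=110110
Not inserted: ape dog eel hen koi yak — query each against bits=110110:
query ape: checks bit3=1 (all 1) -> maybe => FALSE POSITIVE
query dog: checks bit1=1, bit3=1 (all 1) -> maybe => FALSE POSITIVE
query eel: checks bit1=1, bit3=1, bit5=0 (has a 0) -> no => not a false positive
query hen: checks bit3=1, bit4=1 (all 1) -> maybe => FALSE POSITIVE
query koi: checks bit2=0, bit4=1, bit5=0 (has a 0) -> no => not a false positive
query yak: checks bit3=1, bit4=1 (all 1) -> maybe => FALSE POSITIVE
False positives (alphabetical): ape dog hen yak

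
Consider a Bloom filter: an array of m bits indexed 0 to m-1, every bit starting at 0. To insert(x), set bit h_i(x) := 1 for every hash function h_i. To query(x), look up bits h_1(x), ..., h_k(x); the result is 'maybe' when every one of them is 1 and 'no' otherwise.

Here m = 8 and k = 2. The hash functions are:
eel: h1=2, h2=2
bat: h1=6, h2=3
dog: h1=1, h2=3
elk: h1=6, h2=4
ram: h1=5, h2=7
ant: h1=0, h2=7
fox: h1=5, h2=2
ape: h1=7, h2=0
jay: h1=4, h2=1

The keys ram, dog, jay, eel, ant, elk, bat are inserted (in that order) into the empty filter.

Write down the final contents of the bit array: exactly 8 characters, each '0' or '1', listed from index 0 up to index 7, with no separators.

Start: bits=00000000
After insert 'ram': sets bits 5 7 -> bits=00000101
After insert 'dog': sets bits 1 3 -> bits=01010101
After insert 'jay': sets bits 1 4 -> bits=01011101
After insert 'eel': sets bits 2 -> bits=01111101
After insert 'ant': sets bits 0 7 -> bits=11111101
After insert 'elk': sets bits 4 6 -> bits=11111111
After insert 'bat': sets bits 3 6 -> bits=11111111

Answer: 11111111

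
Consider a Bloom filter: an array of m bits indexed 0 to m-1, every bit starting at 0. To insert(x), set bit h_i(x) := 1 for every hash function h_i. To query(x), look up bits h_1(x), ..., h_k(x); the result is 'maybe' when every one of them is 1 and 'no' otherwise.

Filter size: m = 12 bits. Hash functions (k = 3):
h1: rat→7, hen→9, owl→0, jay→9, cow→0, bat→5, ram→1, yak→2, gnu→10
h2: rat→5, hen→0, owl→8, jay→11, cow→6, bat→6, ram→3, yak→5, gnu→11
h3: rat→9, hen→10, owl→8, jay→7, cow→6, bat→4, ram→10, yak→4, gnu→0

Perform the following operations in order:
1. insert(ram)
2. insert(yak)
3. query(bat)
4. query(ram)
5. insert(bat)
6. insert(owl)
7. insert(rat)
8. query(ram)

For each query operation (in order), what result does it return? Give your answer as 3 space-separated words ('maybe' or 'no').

Start: bits=000000000000
Op 1: insert ram -> sets bits 1 3 10 -> bits=010100000010
Op 2: insert yak -> sets bits 2 4 5 -> bits=011111000010
Op 3: query bat -> checks bit4=1, bit5=1, bit6=0 (has a 0) -> no
Op 4: query ram -> checks bit1=1, bit3=1, bit10=1 (all 1) -> maybe
Op 5: insert bat -> sets bits 4 5 6 -> bits=011111100010
Op 6: insert owl -> sets bits 0 8 -> bits=111111101010
Op 7: insert rat -> sets bits 5 7 9 -> bits=111111111110
Op 8: query ram -> checks bit1=1, bit3=1, bit10=1 (all 1) -> maybe
Query results in order: no maybe maybe

Answer: no maybe maybe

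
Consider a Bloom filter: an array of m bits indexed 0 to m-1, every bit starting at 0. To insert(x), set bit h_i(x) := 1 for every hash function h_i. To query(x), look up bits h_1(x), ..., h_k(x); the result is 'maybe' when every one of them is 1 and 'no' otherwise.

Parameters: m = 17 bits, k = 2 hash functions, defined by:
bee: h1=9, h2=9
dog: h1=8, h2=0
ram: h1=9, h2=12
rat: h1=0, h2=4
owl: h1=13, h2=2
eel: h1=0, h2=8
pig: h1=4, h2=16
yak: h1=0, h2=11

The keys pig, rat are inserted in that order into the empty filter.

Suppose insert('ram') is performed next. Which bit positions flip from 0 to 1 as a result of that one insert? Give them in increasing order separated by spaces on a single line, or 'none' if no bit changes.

Start: bits=00000000000000000
After insert 'pig': sets bits 4 16 -> bits=00001000000000001
After insert 'rat': sets bits 0 4 -> bits=10001000000000001
insert 'ram' would touch bits 9 12; currently bit9=0, bit12=0
Bits that are 0 among those (would change 0->1): 9 12

Answer: 9 12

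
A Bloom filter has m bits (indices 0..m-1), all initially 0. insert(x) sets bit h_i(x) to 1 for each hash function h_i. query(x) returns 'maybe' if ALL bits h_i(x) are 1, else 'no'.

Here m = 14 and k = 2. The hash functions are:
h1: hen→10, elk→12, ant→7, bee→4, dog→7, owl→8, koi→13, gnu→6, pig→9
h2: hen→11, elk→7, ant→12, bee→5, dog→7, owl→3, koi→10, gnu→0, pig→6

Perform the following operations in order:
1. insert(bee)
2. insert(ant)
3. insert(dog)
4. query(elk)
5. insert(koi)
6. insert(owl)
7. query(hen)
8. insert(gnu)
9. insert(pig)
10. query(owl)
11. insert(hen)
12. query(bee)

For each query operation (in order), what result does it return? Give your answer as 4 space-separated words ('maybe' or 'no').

Answer: maybe no maybe maybe

Derivation:
Start: bits=00000000000000
Op 1: insert bee -> sets bits 4 5 -> bits=00001100000000
Op 2: insert ant -> sets bits 7 12 -> bits=00001101000010
Op 3: insert dog -> sets bits 7 -> bits=00001101000010
Op 4: query elk -> checks bit7=1, bit12=1 (all 1) -> maybe
Op 5: insert koi -> sets bits 10 13 -> bits=00001101001011
Op 6: insert owl -> sets bits 3 8 -> bits=00011101101011
Op 7: query hen -> checks bit10=1, bit11=0 (has a 0) -> no
Op 8: insert gnu -> sets bits 0 6 -> bits=10011111101011
Op 9: insert pig -> sets bits 6 9 -> bits=10011111111011
Op 10: query owl -> checks bit3=1, bit8=1 (all 1) -> maybe
Op 11: insert hen -> sets bits 10 11 -> bits=10011111111111
Op 12: query bee -> checks bit4=1, bit5=1 (all 1) -> maybe
Query results in order: maybe no maybe maybe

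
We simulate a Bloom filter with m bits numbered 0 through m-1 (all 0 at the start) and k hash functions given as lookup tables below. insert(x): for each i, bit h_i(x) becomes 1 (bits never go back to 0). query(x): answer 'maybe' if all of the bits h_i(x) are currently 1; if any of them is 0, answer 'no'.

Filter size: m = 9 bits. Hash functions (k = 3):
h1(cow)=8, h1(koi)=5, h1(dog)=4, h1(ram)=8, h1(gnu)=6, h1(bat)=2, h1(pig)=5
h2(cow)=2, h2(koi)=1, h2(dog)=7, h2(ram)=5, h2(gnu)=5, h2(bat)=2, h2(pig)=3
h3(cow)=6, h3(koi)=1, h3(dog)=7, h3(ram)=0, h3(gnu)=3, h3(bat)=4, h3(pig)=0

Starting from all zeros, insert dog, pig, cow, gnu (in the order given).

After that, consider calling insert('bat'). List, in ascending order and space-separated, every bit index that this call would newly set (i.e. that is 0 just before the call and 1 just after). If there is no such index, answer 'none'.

Start: bits=000000000
After insert 'dog': sets bits 4 7 -> bits=000010010
After insert 'pig': sets bits 0 3 5 -> bits=100111010
After insert 'cow': sets bits 2 6 8 -> bits=101111111
After insert 'gnu': sets bits 3 5 6 -> bits=101111111
insert 'bat' would touch bits 2 4; currently bit2=1, bit4=1
Bits that are 0 among those (would change 0->1): none

Answer: none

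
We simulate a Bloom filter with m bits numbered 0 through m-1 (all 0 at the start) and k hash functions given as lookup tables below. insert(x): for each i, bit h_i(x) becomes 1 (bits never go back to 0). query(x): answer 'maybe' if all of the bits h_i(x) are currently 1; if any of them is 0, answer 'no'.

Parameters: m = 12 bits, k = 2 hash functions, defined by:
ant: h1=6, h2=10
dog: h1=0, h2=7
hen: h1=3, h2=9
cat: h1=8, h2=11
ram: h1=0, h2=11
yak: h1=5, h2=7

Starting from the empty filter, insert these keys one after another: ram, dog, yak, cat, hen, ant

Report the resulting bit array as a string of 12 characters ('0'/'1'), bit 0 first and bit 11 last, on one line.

Answer: 100101111111

Derivation:
Start: bits=000000000000
After insert 'ram': sets bits 0 11 -> bits=100000000001
After insert 'dog': sets bits 0 7 -> bits=100000010001
After insert 'yak': sets bits 5 7 -> bits=100001010001
After insert 'cat': sets bits 8 11 -> bits=100001011001
After insert 'hen': sets bits 3 9 -> bits=100101011101
After insert 'ant': sets bits 6 10 -> bits=100101111111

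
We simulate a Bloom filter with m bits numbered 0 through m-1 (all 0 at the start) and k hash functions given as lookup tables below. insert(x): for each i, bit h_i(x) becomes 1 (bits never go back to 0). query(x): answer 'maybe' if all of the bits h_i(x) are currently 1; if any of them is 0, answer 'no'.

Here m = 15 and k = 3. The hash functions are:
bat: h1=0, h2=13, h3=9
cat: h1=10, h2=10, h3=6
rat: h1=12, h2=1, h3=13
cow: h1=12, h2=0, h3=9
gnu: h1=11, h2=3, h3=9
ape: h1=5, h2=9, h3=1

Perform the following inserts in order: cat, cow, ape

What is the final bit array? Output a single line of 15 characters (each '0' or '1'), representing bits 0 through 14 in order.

Answer: 110001100110100

Derivation:
Start: bits=000000000000000
After insert 'cat': sets bits 6 10 -> bits=000000100010000
After insert 'cow': sets bits 0 9 12 -> bits=100000100110100
After insert 'ape': sets bits 1 5 9 -> bits=110001100110100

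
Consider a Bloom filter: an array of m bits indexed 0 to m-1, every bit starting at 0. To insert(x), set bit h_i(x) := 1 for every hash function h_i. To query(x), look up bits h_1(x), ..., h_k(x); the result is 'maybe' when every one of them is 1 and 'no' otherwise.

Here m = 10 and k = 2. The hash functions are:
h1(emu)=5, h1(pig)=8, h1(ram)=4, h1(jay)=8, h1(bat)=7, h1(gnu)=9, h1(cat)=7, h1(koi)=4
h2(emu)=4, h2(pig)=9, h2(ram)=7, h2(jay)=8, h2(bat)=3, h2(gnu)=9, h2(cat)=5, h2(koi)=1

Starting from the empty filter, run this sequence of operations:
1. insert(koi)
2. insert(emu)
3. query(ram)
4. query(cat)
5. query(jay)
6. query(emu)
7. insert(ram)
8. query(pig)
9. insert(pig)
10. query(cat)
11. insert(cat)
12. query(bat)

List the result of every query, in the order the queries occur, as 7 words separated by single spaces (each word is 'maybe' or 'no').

Start: bits=0000000000
Op 1: insert koi -> sets bits 1 4 -> bits=0100100000
Op 2: insert emu -> sets bits 4 5 -> bits=0100110000
Op 3: query ram -> checks bit4=1, bit7=0 (has a 0) -> no
Op 4: query cat -> checks bit5=1, bit7=0 (has a 0) -> no
Op 5: query jay -> checks bit8=0 (has a 0) -> no
Op 6: query emu -> checks bit4=1, bit5=1 (all 1) -> maybe
Op 7: insert ram -> sets bits 4 7 -> bits=0100110100
Op 8: query pig -> checks bit8=0, bit9=0 (has a 0) -> no
Op 9: insert pig -> sets bits 8 9 -> bits=0100110111
Op 10: query cat -> checks bit5=1, bit7=1 (all 1) -> maybe
Op 11: insert cat -> sets bits 5 7 -> bits=0100110111
Op 12: query bat -> checks bit3=0, bit7=1 (has a 0) -> no
Query results in order: no no no maybe no maybe no

Answer: no no no maybe no maybe no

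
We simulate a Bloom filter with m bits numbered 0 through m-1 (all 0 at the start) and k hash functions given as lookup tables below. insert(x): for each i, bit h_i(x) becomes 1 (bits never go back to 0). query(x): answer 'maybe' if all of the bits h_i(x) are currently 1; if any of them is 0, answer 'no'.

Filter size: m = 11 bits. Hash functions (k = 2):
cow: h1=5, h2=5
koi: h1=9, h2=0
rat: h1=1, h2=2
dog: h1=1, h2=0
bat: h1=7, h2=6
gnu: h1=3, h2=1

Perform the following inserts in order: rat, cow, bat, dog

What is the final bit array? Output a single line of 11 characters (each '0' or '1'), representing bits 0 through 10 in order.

Start: bits=00000000000
After insert 'rat': sets bits 1 2 -> bits=01100000000
After insert 'cow': sets bits 5 -> bits=01100100000
After insert 'bat': sets bits 6 7 -> bits=01100111000
After insert 'dog': sets bits 0 1 -> bits=11100111000

Answer: 11100111000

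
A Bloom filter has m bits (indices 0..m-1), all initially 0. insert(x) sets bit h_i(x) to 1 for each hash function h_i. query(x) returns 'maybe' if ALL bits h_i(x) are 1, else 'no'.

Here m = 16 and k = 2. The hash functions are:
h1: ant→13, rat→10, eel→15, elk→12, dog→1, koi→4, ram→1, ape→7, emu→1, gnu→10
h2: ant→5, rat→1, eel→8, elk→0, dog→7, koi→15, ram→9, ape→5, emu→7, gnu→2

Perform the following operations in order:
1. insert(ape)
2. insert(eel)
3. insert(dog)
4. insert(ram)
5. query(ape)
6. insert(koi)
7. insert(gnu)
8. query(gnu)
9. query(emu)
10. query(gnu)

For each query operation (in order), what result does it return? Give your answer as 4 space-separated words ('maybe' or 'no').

Answer: maybe maybe maybe maybe

Derivation:
Start: bits=0000000000000000
Op 1: insert ape -> sets bits 5 7 -> bits=0000010100000000
Op 2: insert eel -> sets bits 8 15 -> bits=0000010110000001
Op 3: insert dog -> sets bits 1 7 -> bits=0100010110000001
Op 4: insert ram -> sets bits 1 9 -> bits=0100010111000001
Op 5: query ape -> checks bit5=1, bit7=1 (all 1) -> maybe
Op 6: insert koi -> sets bits 4 15 -> bits=0100110111000001
Op 7: insert gnu -> sets bits 2 10 -> bits=0110110111100001
Op 8: query gnu -> checks bit2=1, bit10=1 (all 1) -> maybe
Op 9: query emu -> checks bit1=1, bit7=1 (all 1) -> maybe
Op 10: query gnu -> checks bit2=1, bit10=1 (all 1) -> maybe
Query results in order: maybe maybe maybe maybe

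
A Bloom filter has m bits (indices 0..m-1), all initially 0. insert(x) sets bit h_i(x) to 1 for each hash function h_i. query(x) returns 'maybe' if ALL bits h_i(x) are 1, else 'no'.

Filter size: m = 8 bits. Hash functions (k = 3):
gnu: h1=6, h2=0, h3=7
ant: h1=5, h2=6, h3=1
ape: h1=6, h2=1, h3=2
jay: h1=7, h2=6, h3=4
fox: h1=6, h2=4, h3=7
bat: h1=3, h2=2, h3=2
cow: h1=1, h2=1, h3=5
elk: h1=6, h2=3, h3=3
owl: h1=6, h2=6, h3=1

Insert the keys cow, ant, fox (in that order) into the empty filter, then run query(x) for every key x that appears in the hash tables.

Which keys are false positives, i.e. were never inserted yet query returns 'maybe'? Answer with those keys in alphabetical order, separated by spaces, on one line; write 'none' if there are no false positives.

Answer: jay owl

Derivation:
Start: bits=00000000
After insert 'cow': sets bits 1 5 -> bits=01000100
After insert 'ant': sets bits 1 5 6 -> bits=01000110
After insert 'fox': sets bits 4 6 7 -> bits=01001111
Not inserted: ape bat elk gnu jay owl — query each against bits=01001111:
query ape: checks bit1=1, bit2=0, bit6=1 (has a 0) -> no => not a false positive
query bat: checks bit2=0, bit3=0 (has a 0) -> no => not a false positive
query elk: checks bit3=0, bit6=1 (has a 0) -> no => not a false positive
query gnu: checks bit0=0, bit6=1, bit7=1 (has a 0) -> no => not a false positive
query jay: checks bit4=1, bit6=1, bit7=1 (all 1) -> maybe => FALSE POSITIVE
query owl: checks bit1=1, bit6=1 (all 1) -> maybe => FALSE POSITIVE
False positives (alphabetical): jay owl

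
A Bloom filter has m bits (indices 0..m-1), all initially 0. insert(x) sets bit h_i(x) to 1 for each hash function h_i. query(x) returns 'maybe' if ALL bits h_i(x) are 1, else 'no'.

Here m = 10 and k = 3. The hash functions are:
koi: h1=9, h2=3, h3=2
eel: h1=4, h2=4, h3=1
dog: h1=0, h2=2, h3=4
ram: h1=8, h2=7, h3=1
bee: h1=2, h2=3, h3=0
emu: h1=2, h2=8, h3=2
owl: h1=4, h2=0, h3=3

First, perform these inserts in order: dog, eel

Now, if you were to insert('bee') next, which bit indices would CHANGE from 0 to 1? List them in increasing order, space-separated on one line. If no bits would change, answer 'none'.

Start: bits=0000000000
After insert 'dog': sets bits 0 2 4 -> bits=1010100000
After insert 'eel': sets bits 1 4 -> bits=1110100000
insert 'bee' would touch bits 0 2 3; currently bit0=1, bit2=1, bit3=0
Bits that are 0 among those (would change 0->1): 3

Answer: 3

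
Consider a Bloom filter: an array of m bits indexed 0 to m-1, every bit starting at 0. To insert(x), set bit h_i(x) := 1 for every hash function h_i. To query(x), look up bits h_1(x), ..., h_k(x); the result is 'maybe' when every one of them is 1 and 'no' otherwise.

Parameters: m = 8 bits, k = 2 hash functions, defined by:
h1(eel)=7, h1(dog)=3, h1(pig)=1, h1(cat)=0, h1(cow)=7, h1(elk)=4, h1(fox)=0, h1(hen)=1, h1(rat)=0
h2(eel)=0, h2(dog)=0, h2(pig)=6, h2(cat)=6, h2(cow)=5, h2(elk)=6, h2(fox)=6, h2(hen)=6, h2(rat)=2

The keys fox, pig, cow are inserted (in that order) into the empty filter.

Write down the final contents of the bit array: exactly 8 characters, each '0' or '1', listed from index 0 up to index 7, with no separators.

Start: bits=00000000
After insert 'fox': sets bits 0 6 -> bits=10000010
After insert 'pig': sets bits 1 6 -> bits=11000010
After insert 'cow': sets bits 5 7 -> bits=11000111

Answer: 11000111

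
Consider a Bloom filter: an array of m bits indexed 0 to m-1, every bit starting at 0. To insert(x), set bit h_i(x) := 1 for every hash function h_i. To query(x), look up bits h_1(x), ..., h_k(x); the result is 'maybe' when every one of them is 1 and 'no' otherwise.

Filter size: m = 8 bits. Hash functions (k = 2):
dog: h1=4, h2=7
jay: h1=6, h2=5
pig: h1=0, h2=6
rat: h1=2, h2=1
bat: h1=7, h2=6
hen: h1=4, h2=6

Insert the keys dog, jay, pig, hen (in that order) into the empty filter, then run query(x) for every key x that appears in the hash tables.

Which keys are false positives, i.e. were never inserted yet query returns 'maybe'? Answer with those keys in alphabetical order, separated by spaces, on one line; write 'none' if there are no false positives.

Answer: bat

Derivation:
Start: bits=00000000
After insert 'dog': sets bits 4 7 -> bits=00001001
After insert 'jay': sets bits 5 6 -> bits=00001111
After insert 'pig': sets bits 0 6 -> bits=10001111
After insert 'hen': sets bits 4 6 -> bits=10001111
Not inserted: bat rat — query each against bits=10001111:
query bat: checks bit6=1, bit7=1 (all 1) -> maybe => FALSE POSITIVE
query rat: checks bit1=0, bit2=0 (has a 0) -> no => not a false positive
False positives (alphabetical): bat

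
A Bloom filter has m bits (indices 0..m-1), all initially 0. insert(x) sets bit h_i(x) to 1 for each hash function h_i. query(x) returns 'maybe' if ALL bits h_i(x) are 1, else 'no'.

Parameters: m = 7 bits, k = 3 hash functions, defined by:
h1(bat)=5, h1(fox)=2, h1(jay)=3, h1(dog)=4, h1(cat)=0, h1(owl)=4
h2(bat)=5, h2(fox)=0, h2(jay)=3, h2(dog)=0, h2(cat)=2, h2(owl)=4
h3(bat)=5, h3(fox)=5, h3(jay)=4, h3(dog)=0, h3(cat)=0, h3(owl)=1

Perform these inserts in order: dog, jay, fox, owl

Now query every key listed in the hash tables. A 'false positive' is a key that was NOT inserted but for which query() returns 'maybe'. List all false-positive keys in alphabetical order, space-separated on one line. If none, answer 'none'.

Start: bits=0000000
After insert 'dog': sets bits 0 4 -> bits=1000100
After insert 'jay': sets bits 3 4 -> bits=1001100
After insert 'fox': sets bits 0 2 5 -> bits=1011110
After insert 'owl': sets bits 1 4 -> bits=1111110
Not inserted: bat cat — query each against bits=1111110:
query bat: checks bit5=1 (all 1) -> maybe => FALSE POSITIVE
query cat: checks bit0=1, bit2=1 (all 1) -> maybe => FALSE POSITIVE
False positives (alphabetical): bat cat

Answer: bat cat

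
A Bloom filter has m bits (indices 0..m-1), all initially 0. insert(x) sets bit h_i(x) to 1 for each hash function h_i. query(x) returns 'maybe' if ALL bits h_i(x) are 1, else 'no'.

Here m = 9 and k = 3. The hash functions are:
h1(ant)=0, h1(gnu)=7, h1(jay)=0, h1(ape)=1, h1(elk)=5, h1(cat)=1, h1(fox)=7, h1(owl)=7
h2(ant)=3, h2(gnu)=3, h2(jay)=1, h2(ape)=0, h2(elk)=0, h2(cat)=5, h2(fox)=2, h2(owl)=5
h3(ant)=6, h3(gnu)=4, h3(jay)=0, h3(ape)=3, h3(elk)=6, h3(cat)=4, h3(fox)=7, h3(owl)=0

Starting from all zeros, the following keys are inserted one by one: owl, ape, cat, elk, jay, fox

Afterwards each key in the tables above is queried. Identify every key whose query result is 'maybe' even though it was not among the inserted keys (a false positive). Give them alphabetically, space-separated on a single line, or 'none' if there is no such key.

Start: bits=000000000
After insert 'owl': sets bits 0 5 7 -> bits=100001010
After insert 'ape': sets bits 0 1 3 -> bits=110101010
After insert 'cat': sets bits 1 4 5 -> bits=110111010
After insert 'elk': sets bits 0 5 6 -> bits=110111110
After insert 'jay': sets bits 0 1 -> bits=110111110
After insert 'fox': sets bits 2 7 -> bits=111111110
Not inserted: ant gnu — query each against bits=111111110:
query ant: checks bit0=1, bit3=1, bit6=1 (all 1) -> maybe => FALSE POSITIVE
query gnu: checks bit3=1, bit4=1, bit7=1 (all 1) -> maybe => FALSE POSITIVE
False positives (alphabetical): ant gnu

Answer: ant gnu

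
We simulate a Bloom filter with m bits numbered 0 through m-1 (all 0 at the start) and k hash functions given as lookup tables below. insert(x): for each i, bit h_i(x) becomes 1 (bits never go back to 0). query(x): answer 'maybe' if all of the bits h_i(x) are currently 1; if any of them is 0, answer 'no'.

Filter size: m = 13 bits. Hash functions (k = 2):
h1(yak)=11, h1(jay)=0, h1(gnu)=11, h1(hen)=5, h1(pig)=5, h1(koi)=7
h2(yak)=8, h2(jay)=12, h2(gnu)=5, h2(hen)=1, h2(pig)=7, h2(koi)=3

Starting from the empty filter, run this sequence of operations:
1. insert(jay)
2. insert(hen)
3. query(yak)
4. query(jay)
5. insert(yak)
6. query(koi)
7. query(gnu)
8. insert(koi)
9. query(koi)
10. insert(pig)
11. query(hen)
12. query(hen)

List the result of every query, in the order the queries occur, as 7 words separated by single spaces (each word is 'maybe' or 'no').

Start: bits=0000000000000
Op 1: insert jay -> sets bits 0 12 -> bits=1000000000001
Op 2: insert hen -> sets bits 1 5 -> bits=1100010000001
Op 3: query yak -> checks bit8=0, bit11=0 (has a 0) -> no
Op 4: query jay -> checks bit0=1, bit12=1 (all 1) -> maybe
Op 5: insert yak -> sets bits 8 11 -> bits=1100010010011
Op 6: query koi -> checks bit3=0, bit7=0 (has a 0) -> no
Op 7: query gnu -> checks bit5=1, bit11=1 (all 1) -> maybe
Op 8: insert koi -> sets bits 3 7 -> bits=1101010110011
Op 9: query koi -> checks bit3=1, bit7=1 (all 1) -> maybe
Op 10: insert pig -> sets bits 5 7 -> bits=1101010110011
Op 11: query hen -> checks bit1=1, bit5=1 (all 1) -> maybe
Op 12: query hen -> checks bit1=1, bit5=1 (all 1) -> maybe
Query results in order: no maybe no maybe maybe maybe maybe

Answer: no maybe no maybe maybe maybe maybe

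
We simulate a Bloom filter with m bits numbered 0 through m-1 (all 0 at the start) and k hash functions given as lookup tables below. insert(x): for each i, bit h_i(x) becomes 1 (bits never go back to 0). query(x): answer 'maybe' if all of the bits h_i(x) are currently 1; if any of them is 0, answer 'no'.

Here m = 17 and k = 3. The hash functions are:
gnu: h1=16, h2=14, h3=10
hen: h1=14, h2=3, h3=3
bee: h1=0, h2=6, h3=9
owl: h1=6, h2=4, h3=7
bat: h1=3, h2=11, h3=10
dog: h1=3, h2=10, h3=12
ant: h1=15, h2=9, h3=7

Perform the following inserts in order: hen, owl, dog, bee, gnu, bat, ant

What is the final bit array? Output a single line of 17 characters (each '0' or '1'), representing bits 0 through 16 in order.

Answer: 10011011011110111

Derivation:
Start: bits=00000000000000000
After insert 'hen': sets bits 3 14 -> bits=00010000000000100
After insert 'owl': sets bits 4 6 7 -> bits=00011011000000100
After insert 'dog': sets bits 3 10 12 -> bits=00011011001010100
After insert 'bee': sets bits 0 6 9 -> bits=10011011011010100
After insert 'gnu': sets bits 10 14 16 -> bits=10011011011010101
After insert 'bat': sets bits 3 10 11 -> bits=10011011011110101
After insert 'ant': sets bits 7 9 15 -> bits=10011011011110111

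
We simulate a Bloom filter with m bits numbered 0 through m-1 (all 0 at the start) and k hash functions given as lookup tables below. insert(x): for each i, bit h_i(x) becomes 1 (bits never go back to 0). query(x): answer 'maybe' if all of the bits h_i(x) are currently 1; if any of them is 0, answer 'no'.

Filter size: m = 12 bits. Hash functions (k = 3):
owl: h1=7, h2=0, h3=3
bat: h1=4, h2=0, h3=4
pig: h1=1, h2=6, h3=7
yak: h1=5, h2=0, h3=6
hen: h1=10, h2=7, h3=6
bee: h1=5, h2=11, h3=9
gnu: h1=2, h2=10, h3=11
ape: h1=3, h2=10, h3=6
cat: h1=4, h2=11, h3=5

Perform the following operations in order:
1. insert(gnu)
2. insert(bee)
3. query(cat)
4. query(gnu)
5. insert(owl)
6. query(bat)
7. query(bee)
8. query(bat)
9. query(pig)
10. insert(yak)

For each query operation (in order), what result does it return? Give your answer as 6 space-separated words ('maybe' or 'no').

Start: bits=000000000000
Op 1: insert gnu -> sets bits 2 10 11 -> bits=001000000011
Op 2: insert bee -> sets bits 5 9 11 -> bits=001001000111
Op 3: query cat -> checks bit4=0, bit5=1, bit11=1 (has a 0) -> no
Op 4: query gnu -> checks bit2=1, bit10=1, bit11=1 (all 1) -> maybe
Op 5: insert owl -> sets bits 0 3 7 -> bits=101101010111
Op 6: query bat -> checks bit0=1, bit4=0 (has a 0) -> no
Op 7: query bee -> checks bit5=1, bit9=1, bit11=1 (all 1) -> maybe
Op 8: query bat -> checks bit0=1, bit4=0 (has a 0) -> no
Op 9: query pig -> checks bit1=0, bit6=0, bit7=1 (has a 0) -> no
Op 10: insert yak -> sets bits 0 5 6 -> bits=101101110111
Query results in order: no maybe no maybe no no

Answer: no maybe no maybe no no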